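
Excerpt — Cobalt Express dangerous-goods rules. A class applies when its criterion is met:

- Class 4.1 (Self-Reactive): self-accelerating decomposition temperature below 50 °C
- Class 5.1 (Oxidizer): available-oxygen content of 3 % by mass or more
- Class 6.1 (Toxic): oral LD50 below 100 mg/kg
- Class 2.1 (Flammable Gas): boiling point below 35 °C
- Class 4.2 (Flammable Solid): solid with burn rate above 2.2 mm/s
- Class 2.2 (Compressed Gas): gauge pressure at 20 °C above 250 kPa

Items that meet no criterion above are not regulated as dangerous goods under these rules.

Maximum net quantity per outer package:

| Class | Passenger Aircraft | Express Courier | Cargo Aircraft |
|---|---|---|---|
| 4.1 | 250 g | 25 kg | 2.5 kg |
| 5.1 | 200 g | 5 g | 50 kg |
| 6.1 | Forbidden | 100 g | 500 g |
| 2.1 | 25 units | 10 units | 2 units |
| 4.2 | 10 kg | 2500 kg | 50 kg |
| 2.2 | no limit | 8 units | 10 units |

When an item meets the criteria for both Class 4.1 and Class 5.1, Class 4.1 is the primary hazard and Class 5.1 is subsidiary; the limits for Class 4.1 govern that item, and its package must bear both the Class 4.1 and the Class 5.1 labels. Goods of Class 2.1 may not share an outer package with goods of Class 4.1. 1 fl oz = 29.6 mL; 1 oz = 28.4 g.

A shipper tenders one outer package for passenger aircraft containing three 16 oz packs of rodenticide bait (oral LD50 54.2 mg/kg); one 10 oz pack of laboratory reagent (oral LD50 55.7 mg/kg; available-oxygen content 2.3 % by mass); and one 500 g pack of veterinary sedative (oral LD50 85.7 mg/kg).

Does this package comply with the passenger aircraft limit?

With oral LD50 54.2 mg/kg (< 100 mg/kg), the rodenticide bait falls in Class 6.1.
Laboratory reagent: oral LD50 55.7 mg/kg < 100 mg/kg → Class 6.1 (Toxic).
Veterinary sedative: oral LD50 85.7 mg/kg < 100 mg/kg → Class 6.1 (Toxic).
Class 6.1 net quantity: (three 16 oz packs = 1363.2 g) + (one 10 oz pack = 284 g) + 500 g = 2147.2 g.
By passenger aircraft, Class 6.1 is Forbidden regardless of quantity.

No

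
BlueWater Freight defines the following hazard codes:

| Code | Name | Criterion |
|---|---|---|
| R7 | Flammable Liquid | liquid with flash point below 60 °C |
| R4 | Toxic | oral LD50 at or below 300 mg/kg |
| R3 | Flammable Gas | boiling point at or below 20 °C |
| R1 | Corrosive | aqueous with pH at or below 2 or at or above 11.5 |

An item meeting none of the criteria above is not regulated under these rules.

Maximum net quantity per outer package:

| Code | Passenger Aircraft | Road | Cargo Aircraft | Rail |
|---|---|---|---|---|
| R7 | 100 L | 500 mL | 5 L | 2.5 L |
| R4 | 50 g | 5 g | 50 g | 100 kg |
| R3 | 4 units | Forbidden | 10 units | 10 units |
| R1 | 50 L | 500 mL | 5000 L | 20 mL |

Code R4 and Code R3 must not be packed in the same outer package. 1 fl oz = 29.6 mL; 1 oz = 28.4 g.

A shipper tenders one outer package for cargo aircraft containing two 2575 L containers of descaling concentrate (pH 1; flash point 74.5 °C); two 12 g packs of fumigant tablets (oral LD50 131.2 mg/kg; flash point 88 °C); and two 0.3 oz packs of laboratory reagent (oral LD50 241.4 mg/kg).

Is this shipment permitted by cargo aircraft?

No

Descaling concentrate: pH 1 ≤ 2 → Code R1 (Corrosive).
Oral LD50 131.2 mg/kg meets the Code R4 criterion (Toxic), so the fumigant tablets are Code R4.
Laboratory reagent: oral LD50 241.4 mg/kg ≤ 300 mg/kg → Code R4 (Toxic).
Code R1 quantity: two 2575 L containers = 5150 L.
5150 L exceeds the cargo aircraft limit of 5000 L for Code R1.
Total Code R4: (two 12 g packs = 24 g) + (two 0.3 oz packs = 17.04 g) = 41.04 g.
41.04 g is within the cargo aircraft limit of 50 g for Code R4.
The segregation rule (Code R4 with Code R3) does not apply to Code R1 with Code R4.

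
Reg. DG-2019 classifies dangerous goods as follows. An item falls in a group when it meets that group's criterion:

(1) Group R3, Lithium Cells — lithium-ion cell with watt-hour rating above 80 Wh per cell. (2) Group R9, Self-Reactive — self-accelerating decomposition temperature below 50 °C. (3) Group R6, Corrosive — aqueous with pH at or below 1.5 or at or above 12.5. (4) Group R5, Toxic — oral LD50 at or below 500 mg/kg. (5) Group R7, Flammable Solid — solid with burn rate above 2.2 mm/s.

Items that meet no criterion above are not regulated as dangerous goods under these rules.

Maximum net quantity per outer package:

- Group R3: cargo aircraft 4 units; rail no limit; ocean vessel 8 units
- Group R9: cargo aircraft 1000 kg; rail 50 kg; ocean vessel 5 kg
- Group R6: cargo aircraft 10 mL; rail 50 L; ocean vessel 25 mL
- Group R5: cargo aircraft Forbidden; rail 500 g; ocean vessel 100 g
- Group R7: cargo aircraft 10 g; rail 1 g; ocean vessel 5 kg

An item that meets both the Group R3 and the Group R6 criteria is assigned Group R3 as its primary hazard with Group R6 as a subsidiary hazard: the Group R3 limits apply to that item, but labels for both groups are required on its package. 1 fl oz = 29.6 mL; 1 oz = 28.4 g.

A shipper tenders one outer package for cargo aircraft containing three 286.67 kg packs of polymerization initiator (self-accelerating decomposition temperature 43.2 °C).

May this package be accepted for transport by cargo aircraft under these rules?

With self-accelerating decomposition temperature 43.2 °C (< 50 °C), the polymerization initiator falls in Group R9.
Group R9 quantity: three 286.67 kg packs = 860.01 kg.
860.01 kg ≤ 1000 kg (cargo aircraft limit, Group R9) — within limit.

Yes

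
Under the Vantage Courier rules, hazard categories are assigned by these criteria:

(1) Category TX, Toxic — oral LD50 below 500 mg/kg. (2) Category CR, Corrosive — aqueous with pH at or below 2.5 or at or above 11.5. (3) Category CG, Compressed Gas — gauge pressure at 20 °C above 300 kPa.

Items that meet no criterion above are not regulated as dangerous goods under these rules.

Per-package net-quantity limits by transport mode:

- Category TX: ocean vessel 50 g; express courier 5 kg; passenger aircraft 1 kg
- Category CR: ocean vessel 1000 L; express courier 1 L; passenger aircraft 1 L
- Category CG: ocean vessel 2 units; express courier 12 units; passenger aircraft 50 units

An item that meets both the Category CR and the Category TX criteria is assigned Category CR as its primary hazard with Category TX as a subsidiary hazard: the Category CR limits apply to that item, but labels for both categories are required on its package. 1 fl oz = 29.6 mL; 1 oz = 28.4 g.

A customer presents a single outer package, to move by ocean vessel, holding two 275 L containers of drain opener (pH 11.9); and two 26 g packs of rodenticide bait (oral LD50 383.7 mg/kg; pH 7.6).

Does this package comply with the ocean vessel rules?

The drain opener has pH 11.9, which is ≥ 11.5, so it is Category CR (Corrosive).
The rodenticide bait has oral LD50 383.7 mg/kg, which is < 500 mg/kg, so it is Category TX (Toxic).
Category TX quantity: two 26 g packs = 52 g.
That exceeds the Category TX ocean vessel limit of 50 g.
Category CR quantity: two 275 L containers = 550 L.
550 L ≤ 1000 L (ocean vessel limit, Category CR) — within limit.

No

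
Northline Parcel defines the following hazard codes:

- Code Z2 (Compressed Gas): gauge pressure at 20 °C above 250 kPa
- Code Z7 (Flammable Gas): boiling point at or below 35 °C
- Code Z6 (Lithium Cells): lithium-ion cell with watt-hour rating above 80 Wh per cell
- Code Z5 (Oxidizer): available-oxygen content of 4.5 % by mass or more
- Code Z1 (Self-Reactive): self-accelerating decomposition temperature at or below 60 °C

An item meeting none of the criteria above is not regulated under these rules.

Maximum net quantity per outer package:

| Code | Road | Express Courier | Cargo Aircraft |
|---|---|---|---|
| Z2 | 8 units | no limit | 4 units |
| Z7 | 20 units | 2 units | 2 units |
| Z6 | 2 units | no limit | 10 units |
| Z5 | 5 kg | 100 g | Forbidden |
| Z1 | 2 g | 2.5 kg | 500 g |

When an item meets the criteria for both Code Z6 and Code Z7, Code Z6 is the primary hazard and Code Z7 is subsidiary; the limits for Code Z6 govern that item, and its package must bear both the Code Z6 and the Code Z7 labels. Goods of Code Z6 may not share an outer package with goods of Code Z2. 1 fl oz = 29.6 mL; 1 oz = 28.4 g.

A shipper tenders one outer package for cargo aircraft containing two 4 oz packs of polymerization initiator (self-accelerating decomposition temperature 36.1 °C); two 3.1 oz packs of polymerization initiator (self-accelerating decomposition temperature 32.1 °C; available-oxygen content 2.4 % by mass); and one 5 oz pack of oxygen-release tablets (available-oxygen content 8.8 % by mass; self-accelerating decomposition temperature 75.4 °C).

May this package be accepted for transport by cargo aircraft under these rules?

Self-accelerating decomposition temperature 36.1 °C meets the Code Z1 criterion (Self-Reactive), so the polymerization initiator is Code Z1.
Polymerization initiator: self-accelerating decomposition temperature 32.1 °C ≤ 60 °C → Code Z1 (Self-Reactive).
Available-oxygen content 8.8 % by mass meets the Code Z5 criterion (Oxidizer), so the oxygen-release tablets are Code Z5.
Code Z1 net quantity: (two 4 oz packs = 227.2 g) + (two 3.1 oz packs = 176.08 g) = 403.28 g.
403.28 g is within the cargo aircraft limit of 500 g for Code Z1.
Code Z5 quantity: one 5 oz pack = 142 g.
By cargo aircraft, Code Z5 is Forbidden regardless of quantity.
The segregation rule (Code Z6 with Code Z2) does not apply to Code Z1 with Code Z5.

No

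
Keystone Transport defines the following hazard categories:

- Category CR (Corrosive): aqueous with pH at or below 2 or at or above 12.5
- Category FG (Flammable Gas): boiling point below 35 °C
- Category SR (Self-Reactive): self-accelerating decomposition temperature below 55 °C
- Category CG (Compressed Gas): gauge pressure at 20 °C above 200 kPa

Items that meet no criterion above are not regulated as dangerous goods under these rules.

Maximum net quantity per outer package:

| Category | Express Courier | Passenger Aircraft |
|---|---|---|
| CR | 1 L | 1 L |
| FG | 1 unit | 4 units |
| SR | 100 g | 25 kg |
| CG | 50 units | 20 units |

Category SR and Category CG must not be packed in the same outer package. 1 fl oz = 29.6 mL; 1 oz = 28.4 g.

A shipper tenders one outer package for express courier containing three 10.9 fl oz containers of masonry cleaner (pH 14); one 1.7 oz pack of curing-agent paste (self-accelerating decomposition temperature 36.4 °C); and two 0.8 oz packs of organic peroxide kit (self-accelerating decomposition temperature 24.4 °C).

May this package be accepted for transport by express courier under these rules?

Yes

With pH 14 (≥ 12.5), the masonry cleaner falls in Category CR.
With self-accelerating decomposition temperature 36.4 °C (< 55 °C), the curing-agent paste falls in Category SR.
Organic peroxide kit: self-accelerating decomposition temperature 24.4 °C < 55 °C → Category SR (Self-Reactive).
Category SR net quantity: (one 1.7 oz pack = 48.28 g) + (two 0.8 oz packs = 45.44 g) = 93.72 g.
93.72 g ≤ 100 g (express courier limit, Category SR) — within limit.
Category CR quantity: three 10.9 fl oz containers = 967.92 mL.
That is within the Category CR express courier limit of 1 L.
The segregation rule (Category SR with Category CG) does not apply to Category SR with Category CR.
Every hazard category is within its express courier limit and no segregation rule is violated.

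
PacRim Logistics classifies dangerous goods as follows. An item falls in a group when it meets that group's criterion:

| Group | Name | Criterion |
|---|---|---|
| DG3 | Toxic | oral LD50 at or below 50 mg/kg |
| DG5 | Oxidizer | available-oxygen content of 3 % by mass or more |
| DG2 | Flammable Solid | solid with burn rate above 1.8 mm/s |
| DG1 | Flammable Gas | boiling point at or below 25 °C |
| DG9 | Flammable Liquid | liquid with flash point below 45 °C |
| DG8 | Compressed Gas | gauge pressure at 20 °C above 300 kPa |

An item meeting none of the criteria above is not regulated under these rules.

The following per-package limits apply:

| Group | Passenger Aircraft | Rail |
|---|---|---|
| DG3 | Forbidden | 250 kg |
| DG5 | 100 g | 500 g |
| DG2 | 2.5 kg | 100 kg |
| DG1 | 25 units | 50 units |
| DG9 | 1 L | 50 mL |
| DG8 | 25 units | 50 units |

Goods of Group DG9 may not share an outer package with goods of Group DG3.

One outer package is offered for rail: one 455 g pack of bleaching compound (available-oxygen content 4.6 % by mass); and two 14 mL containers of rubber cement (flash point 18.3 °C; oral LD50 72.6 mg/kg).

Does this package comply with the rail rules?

Yes

Bleaching compound: available-oxygen content 4.6 % by mass ≥ 3 % by mass → Group DG5 (Oxidizer).
With flash point 18.3 °C (< 45 °C), the rubber cement falls in Group DG9.
Group DG9 quantity: two 14 mL containers = 28 mL.
That is within the Group DG9 rail limit of 50 mL.
Group DG5 quantity: 455 g.
That is within the Group DG5 rail limit of 500 g.
The segregation rule (Group DG9 with Group DG3) does not apply to Group DG9 with Group DG5.
Every hazard group is within its rail limit and no segregation rule is violated.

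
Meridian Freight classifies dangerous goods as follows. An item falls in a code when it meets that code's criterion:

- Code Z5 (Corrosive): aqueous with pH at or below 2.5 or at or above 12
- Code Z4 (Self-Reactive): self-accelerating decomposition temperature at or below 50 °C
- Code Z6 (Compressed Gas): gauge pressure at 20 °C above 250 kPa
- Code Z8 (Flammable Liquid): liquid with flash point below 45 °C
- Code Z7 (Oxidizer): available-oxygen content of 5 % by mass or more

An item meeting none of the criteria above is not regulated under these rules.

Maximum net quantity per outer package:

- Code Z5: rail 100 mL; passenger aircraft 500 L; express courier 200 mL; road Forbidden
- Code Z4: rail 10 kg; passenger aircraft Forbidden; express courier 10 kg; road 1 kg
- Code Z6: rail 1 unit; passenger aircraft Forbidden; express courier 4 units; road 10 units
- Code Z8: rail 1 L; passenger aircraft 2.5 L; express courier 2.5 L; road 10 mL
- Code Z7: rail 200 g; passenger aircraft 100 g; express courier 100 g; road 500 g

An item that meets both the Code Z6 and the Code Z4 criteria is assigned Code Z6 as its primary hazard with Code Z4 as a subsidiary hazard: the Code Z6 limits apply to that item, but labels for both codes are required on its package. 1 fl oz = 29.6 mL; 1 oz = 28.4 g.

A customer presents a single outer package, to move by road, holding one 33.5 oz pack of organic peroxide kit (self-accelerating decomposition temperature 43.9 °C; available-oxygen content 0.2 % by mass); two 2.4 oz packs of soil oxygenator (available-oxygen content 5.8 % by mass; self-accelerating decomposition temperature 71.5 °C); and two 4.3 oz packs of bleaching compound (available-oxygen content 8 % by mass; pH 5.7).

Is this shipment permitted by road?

Self-accelerating decomposition temperature 43.9 °C meets the Code Z4 criterion (Self-Reactive), so the organic peroxide kit is Code Z4.
The soil oxygenator has available-oxygen content 5.8 % by mass, which is ≥ 5 % by mass, so it is Code Z7 (Oxidizer).
Bleaching compound: available-oxygen content 8 % by mass ≥ 5 % by mass → Code Z7 (Oxidizer).
Total Code Z7: (two 2.4 oz packs = 136.32 g) + (two 4.3 oz packs = 244.24 g) = 380.56 g.
380.56 g is within the road limit of 500 g for Code Z7.
Code Z4 quantity: one 33.5 oz pack = 951.4 g.
That is within the Code Z4 road limit of 1 kg.
Every hazard code is within its road limit and no segregation rule is violated.

Yes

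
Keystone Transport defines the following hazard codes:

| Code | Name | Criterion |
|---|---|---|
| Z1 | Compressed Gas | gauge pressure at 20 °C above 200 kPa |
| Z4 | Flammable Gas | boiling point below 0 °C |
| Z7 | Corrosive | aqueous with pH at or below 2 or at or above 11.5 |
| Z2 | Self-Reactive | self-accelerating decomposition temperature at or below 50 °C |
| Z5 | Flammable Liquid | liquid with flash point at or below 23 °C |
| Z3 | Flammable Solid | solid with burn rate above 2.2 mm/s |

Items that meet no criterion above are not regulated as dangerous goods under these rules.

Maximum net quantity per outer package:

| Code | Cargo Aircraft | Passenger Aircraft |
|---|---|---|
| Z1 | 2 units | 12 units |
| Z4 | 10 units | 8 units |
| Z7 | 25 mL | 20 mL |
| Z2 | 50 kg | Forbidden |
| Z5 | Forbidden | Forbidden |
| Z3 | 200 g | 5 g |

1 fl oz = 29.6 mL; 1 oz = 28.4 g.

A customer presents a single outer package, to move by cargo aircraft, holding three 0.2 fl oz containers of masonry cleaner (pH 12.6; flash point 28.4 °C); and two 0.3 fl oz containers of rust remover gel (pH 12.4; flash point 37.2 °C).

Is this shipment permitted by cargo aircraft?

With pH 12.6 (≥ 11.5), the masonry cleaner falls in Code Z7.
With pH 12.4 (≥ 11.5), the rust remover gel falls in Code Z7.
Code Z7 net quantity: (three 0.2 fl oz containers = 17.76 mL) + (two 0.3 fl oz containers = 17.76 mL) = 35.52 mL.
That exceeds the Code Z7 cargo aircraft limit of 25 mL.

No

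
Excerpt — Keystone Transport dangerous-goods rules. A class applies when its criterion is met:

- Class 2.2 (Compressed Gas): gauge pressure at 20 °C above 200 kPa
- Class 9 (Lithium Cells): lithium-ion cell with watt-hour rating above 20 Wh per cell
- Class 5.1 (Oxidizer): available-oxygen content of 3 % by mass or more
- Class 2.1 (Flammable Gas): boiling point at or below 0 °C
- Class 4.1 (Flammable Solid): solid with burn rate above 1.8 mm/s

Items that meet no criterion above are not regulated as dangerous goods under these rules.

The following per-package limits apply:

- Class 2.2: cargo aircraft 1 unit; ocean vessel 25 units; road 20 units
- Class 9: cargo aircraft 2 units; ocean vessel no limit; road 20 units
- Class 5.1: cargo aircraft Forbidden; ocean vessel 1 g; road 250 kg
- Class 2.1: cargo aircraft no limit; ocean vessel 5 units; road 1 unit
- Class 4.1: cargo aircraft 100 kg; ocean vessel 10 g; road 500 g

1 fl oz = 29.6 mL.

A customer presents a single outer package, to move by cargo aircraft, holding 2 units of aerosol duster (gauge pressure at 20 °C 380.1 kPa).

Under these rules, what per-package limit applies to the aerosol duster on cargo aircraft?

Gauge pressure at 20 °C 380.1 kPa meets the Class 2.2 criterion (Compressed Gas), so the aerosol duster is Class 2.2.
The cargo aircraft limit for Class 2.2 is 1 unit.

1 unit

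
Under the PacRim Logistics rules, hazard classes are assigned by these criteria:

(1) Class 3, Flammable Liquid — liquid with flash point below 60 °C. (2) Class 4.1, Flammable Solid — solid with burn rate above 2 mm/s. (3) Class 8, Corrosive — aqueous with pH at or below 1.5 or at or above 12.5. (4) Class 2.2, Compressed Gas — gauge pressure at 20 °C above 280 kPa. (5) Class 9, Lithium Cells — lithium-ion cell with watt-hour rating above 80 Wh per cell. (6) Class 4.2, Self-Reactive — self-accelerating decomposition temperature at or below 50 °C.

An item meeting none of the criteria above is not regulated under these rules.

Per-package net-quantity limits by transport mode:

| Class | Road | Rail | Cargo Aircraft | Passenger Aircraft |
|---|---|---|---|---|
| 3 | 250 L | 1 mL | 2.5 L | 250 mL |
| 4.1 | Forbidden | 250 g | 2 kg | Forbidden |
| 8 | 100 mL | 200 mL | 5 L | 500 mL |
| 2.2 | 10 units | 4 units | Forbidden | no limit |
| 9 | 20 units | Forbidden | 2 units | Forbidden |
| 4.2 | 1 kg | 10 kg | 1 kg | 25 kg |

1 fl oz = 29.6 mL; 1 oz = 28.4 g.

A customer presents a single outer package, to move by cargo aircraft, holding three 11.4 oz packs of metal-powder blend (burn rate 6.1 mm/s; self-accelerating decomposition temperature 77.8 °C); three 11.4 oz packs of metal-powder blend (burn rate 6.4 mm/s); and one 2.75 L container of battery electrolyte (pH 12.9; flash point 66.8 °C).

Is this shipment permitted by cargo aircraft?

Yes

Metal-powder blend: burn rate 6.1 mm/s > 2 mm/s → Class 4.1 (Flammable Solid).
Burn rate 6.4 mm/s meets the Class 4.1 criterion (Flammable Solid), so the metal-powder blend is Class 4.1.
With pH 12.9 (≥ 12.5), the battery electrolyte falls in Class 8.
Class 8 quantity: 2.75 L.
2.75 L ≤ 5 L (cargo aircraft limit, Class 8) — within limit.
Class 4.1 net quantity: (three 11.4 oz packs = 971.28 g) + (three 11.4 oz packs = 971.28 g) = 1942.56 g.
1942.56 g ≤ 2 kg (cargo aircraft limit, Class 4.1) — within limit.
Every hazard class is within its cargo aircraft limit and no segregation rule is violated.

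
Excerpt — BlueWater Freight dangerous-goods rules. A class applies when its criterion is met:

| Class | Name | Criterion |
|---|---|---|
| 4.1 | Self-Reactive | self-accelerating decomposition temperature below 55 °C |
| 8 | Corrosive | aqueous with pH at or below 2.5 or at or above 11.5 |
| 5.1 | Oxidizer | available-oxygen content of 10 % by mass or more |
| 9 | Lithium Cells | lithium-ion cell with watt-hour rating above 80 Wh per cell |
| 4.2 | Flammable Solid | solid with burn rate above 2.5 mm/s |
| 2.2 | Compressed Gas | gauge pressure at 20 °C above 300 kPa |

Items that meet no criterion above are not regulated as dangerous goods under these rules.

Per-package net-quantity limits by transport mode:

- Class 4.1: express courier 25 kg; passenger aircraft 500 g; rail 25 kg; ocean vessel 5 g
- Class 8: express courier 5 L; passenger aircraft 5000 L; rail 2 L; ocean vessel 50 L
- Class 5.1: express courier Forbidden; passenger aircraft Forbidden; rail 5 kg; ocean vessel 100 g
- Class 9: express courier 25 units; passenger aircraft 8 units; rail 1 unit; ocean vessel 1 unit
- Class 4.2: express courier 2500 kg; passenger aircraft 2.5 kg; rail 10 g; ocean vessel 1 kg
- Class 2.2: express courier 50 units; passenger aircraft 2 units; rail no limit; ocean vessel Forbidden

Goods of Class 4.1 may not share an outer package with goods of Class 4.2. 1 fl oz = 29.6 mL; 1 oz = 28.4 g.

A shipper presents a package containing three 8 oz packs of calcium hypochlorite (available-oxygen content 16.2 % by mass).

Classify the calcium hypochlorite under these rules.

Class 5.1

Available-oxygen content 16.2 % by mass meets the Class 5.1 criterion (Oxidizer), so the calcium hypochlorite is Class 5.1.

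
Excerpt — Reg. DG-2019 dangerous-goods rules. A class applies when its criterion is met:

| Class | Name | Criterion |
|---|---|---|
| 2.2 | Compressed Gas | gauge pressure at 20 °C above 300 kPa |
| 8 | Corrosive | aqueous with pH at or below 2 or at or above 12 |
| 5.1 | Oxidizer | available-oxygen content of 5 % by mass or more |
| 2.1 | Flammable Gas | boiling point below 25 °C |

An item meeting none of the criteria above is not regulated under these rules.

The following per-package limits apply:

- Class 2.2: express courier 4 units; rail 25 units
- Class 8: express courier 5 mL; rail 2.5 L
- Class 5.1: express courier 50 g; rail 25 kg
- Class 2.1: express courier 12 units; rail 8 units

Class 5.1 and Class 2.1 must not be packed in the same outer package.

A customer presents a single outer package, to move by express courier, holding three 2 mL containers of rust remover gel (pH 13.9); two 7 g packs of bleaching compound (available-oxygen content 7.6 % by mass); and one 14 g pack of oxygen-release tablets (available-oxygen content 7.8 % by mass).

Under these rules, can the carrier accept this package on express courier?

Rust remover gel: pH 13.9 ≥ 12 → Class 8 (Corrosive).
Bleaching compound: available-oxygen content 7.6 % by mass ≥ 5 % by mass → Class 5.1 (Oxidizer).
The oxygen-release tablets have available-oxygen content 7.8 % by mass, which is ≥ 5 % by mass, so they are Class 5.1 (Oxidizer).
Total Class 5.1: (two 7 g packs = 14 g) + 14 g = 28 g.
28 g ≤ 50 g (express courier limit, Class 5.1) — within limit.
Class 8 quantity: three 2 mL containers = 6 mL.
6 mL exceeds the express courier limit of 5 mL for Class 8.
The segregation rule (Class 5.1 with Class 2.1) does not apply to Class 5.1 with Class 8.

No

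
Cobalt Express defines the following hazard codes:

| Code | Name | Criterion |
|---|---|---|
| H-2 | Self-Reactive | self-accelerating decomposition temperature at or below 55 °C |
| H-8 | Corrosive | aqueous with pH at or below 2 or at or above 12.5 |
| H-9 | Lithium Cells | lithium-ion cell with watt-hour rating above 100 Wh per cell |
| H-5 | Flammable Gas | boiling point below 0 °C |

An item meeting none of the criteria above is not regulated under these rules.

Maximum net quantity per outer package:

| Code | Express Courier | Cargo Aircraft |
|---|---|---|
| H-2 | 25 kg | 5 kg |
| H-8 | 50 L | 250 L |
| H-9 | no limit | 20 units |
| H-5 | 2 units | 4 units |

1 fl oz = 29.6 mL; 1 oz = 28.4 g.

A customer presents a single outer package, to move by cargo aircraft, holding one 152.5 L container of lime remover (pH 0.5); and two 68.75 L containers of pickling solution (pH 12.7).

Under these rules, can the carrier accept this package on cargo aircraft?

Lime remover: pH 0.5 ≤ 2 → Code H-8 (Corrosive).
With pH 12.7 (≥ 12.5), the pickling solution falls in Code H-8.
Code H-8 net quantity: 152.5 L + (two 68.75 L containers = 137.5 L) = 290 L.
290 L exceeds the cargo aircraft limit of 250 L for Code H-8.

No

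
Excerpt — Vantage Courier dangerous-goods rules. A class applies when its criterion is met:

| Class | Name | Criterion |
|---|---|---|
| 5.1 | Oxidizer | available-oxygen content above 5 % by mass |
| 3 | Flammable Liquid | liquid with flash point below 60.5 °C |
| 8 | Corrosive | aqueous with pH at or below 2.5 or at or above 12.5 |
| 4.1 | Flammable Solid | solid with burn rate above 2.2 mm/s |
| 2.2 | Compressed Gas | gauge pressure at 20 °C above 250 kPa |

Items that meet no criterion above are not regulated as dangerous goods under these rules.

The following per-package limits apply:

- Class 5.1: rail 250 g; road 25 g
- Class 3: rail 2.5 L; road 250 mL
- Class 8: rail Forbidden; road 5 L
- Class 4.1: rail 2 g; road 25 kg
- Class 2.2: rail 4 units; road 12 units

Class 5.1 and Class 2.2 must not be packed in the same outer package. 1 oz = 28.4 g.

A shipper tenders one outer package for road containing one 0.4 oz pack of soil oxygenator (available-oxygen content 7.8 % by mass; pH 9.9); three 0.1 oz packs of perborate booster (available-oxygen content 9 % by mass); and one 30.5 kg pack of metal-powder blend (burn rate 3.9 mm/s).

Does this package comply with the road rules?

No

Available-oxygen content 7.8 % by mass meets the Class 5.1 criterion (Oxidizer), so the soil oxygenator is Class 5.1.
Perborate booster: available-oxygen content 9 % by mass > 5 % by mass → Class 5.1 (Oxidizer).
The metal-powder blend has burn rate 3.9 mm/s, which is > 2.2 mm/s, so it is Class 4.1 (Flammable Solid).
Total Class 5.1: (one 0.4 oz pack = 11.36 g) + (three 0.1 oz packs = 8.52 g) = 19.88 g.
19.88 g ≤ 25 g (road limit, Class 5.1) — within limit.
Class 4.1 quantity: 30.5 kg.
30.5 kg exceeds the road limit of 25 kg for Class 4.1.
The segregation rule (Class 5.1 with Class 2.2) does not apply to Class 5.1 with Class 4.1.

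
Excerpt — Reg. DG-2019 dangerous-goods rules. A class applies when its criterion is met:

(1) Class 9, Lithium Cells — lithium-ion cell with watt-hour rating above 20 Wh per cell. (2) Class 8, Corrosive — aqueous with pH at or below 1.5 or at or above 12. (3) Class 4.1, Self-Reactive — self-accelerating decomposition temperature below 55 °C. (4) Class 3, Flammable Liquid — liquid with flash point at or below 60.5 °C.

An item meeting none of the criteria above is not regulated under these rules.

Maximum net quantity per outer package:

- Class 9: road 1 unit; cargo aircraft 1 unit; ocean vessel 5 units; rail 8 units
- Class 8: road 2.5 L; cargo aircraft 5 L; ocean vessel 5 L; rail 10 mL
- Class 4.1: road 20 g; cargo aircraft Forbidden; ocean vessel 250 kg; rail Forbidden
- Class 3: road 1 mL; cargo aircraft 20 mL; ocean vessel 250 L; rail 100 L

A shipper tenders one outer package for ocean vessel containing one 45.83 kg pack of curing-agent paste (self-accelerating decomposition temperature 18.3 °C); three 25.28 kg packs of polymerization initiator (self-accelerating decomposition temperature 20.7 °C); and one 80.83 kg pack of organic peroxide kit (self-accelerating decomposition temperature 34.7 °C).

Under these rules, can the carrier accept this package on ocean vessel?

Yes

With self-accelerating decomposition temperature 18.3 °C (< 55 °C), the curing-agent paste falls in Class 4.1.
With self-accelerating decomposition temperature 20.7 °C (< 55 °C), the polymerization initiator falls in Class 4.1.
Organic peroxide kit: self-accelerating decomposition temperature 34.7 °C < 55 °C → Class 4.1 (Self-Reactive).
Class 4.1 net quantity: 45.83 kg + (three 25.28 kg packs = 75.84 kg) + 80.83 kg = 202.5 kg.
202.5 kg ≤ 250 kg (ocean vessel limit, Class 4.1) — within limit.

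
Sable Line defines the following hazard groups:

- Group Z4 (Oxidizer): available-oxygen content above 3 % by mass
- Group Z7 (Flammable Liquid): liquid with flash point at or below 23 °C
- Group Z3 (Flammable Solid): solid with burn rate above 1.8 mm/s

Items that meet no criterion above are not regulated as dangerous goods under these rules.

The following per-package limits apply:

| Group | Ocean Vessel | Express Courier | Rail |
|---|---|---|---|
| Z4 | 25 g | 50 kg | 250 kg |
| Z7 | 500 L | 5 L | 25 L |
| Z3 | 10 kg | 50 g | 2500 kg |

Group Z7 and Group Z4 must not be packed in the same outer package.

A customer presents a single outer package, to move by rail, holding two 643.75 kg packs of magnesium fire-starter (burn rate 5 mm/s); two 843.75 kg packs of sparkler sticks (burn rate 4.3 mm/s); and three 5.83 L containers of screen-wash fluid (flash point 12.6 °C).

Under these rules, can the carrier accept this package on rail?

With burn rate 5 mm/s (> 1.8 mm/s), the magnesium fire-starter falls in Group Z3.
Burn rate 4.3 mm/s meets the Group Z3 criterion (Flammable Solid), so the sparkler sticks are Group Z3.
Flash point 12.6 °C meets the Group Z7 criterion (Flammable Liquid), so the screen-wash fluid is Group Z7.
Total Group Z3: (two 643.75 kg packs = 1287.5 kg) + (two 843.75 kg packs = 1687.5 kg) = 2975 kg.
2975 kg exceeds the rail limit of 2500 kg for Group Z3.
Group Z7 quantity: three 5.83 L containers = 17.49 L.
17.49 L is within the rail limit of 25 L for Group Z7.
The segregation rule (Group Z7 with Group Z4) does not apply to Group Z3 with Group Z7.

No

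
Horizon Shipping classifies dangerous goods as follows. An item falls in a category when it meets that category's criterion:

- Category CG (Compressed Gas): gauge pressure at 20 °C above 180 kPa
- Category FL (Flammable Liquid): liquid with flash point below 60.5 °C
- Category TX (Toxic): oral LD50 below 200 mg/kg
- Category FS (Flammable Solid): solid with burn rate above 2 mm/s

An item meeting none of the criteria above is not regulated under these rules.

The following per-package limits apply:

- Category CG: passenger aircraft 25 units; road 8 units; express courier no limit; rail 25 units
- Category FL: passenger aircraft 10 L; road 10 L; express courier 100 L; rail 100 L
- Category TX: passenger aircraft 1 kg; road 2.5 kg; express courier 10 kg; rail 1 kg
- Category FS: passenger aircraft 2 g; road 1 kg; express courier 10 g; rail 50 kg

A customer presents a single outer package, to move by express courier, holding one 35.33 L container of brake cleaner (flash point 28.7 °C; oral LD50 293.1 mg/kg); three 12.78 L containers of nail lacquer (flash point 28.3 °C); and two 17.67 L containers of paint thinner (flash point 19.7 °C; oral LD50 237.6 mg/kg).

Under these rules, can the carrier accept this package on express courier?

No

With flash point 28.7 °C (< 60.5 °C), the brake cleaner falls in Category FL.
With flash point 28.3 °C (< 60.5 °C), the nail lacquer falls in Category FL.
Paint thinner: flash point 19.7 °C < 60.5 °C → Category FL (Flammable Liquid).
Category FL net quantity: 35.33 L + (three 12.78 L containers = 38.34 L) + (two 17.67 L containers = 35.34 L) = 109.01 L.
109.01 L exceeds the express courier limit of 100 L for Category FL.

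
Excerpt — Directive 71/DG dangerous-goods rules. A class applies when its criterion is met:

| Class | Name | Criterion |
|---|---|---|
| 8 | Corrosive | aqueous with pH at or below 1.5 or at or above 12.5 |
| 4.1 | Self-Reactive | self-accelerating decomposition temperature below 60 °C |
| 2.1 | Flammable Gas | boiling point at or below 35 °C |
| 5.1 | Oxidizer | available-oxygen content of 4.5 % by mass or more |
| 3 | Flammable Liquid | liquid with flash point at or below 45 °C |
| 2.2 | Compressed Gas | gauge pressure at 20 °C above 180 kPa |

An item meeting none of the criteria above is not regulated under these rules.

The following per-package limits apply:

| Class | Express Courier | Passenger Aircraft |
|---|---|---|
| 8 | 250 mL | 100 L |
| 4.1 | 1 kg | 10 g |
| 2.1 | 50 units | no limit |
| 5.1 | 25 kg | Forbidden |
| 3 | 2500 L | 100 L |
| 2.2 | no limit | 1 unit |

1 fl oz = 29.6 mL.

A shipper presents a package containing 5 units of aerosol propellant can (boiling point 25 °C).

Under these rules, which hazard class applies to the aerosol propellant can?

Class 2.1

The aerosol propellant can has boiling point 25 °C, which is ≤ 35 °C, so it is Class 2.1 (Flammable Gas).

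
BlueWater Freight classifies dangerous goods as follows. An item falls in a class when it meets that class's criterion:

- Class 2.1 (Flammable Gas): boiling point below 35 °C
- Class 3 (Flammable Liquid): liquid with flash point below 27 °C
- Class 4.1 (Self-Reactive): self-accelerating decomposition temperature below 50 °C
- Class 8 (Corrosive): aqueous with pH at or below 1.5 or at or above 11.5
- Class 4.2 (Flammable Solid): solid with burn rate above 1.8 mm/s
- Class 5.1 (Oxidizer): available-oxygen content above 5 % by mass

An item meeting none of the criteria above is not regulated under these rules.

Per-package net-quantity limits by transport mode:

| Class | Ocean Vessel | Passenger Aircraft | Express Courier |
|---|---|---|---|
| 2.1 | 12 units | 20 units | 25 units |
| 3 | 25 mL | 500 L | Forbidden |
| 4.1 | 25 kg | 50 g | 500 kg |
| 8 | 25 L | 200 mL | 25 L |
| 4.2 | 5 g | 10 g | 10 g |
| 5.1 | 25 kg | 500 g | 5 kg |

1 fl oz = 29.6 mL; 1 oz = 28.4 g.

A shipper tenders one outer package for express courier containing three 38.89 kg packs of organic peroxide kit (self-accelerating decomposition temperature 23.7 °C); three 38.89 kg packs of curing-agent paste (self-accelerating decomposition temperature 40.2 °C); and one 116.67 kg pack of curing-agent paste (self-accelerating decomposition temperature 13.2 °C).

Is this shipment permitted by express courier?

Yes

Self-accelerating decomposition temperature 23.7 °C meets the Class 4.1 criterion (Self-Reactive), so the organic peroxide kit is Class 4.1.
With self-accelerating decomposition temperature 40.2 °C (< 50 °C), the curing-agent paste falls in Class 4.1.
With self-accelerating decomposition temperature 13.2 °C (< 50 °C), the curing-agent paste falls in Class 4.1.
Class 4.1 net quantity: (three 38.89 kg packs = 116.67 kg) + (three 38.89 kg packs = 116.67 kg) + 116.67 kg = 350.01 kg.
That is within the Class 4.1 express courier limit of 500 kg.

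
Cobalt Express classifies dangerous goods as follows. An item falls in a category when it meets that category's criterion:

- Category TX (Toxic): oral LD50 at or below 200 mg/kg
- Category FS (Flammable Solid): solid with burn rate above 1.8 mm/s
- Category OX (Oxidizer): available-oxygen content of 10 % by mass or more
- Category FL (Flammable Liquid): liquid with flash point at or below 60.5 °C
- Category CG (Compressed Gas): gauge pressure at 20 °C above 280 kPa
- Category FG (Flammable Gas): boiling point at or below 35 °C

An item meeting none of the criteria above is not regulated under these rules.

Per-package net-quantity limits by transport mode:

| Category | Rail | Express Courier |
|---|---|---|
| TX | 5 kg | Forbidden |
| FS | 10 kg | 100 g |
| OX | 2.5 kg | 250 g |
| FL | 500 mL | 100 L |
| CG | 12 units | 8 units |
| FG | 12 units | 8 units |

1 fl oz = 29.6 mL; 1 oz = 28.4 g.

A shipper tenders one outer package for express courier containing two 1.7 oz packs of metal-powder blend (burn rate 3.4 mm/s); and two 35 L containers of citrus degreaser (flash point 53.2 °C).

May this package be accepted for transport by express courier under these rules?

Yes

With burn rate 3.4 mm/s (> 1.8 mm/s), the metal-powder blend falls in Category FS.
Citrus degreaser: flash point 53.2 °C ≤ 60.5 °C → Category FL (Flammable Liquid).
Category FS quantity: two 1.7 oz packs = 96.56 g.
96.56 g is within the express courier limit of 100 g for Category FS.
Category FL quantity: two 35 L containers = 70 L.
That is within the Category FL express courier limit of 100 L.
Every hazard category is within its express courier limit and no segregation rule is violated.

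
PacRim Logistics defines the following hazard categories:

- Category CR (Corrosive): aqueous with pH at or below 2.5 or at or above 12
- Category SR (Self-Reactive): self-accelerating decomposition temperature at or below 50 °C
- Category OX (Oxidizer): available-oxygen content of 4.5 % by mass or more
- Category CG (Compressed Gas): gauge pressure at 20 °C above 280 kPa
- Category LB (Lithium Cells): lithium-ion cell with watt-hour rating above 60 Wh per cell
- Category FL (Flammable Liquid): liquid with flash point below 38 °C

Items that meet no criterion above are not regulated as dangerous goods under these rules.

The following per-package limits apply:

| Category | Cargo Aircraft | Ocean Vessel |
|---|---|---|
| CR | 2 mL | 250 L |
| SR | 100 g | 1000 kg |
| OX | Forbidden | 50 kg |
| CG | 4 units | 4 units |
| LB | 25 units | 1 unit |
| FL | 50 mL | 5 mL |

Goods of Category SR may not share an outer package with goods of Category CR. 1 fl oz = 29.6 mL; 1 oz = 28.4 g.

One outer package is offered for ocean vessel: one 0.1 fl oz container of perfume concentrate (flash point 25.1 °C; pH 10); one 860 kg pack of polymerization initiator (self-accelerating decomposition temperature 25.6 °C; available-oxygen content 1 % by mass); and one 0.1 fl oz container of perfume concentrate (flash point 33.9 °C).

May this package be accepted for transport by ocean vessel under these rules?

Flash point 25.1 °C meets the Category FL criterion (Flammable Liquid), so the perfume concentrate is Category FL.
With self-accelerating decomposition temperature 25.6 °C (≤ 50 °C), the polymerization initiator falls in Category SR.
Perfume concentrate: flash point 33.9 °C < 38 °C → Category FL (Flammable Liquid).
Total Category FL: (one 0.1 fl oz container = 2.96 mL) + (one 0.1 fl oz container = 2.96 mL) = 5.92 mL.
That exceeds the Category FL ocean vessel limit of 5 mL.
Category SR quantity: 860 kg.
860 kg is within the ocean vessel limit of 1000 kg for Category SR.
The segregation rule (Category SR with Category CR) does not apply to Category FL with Category SR.

No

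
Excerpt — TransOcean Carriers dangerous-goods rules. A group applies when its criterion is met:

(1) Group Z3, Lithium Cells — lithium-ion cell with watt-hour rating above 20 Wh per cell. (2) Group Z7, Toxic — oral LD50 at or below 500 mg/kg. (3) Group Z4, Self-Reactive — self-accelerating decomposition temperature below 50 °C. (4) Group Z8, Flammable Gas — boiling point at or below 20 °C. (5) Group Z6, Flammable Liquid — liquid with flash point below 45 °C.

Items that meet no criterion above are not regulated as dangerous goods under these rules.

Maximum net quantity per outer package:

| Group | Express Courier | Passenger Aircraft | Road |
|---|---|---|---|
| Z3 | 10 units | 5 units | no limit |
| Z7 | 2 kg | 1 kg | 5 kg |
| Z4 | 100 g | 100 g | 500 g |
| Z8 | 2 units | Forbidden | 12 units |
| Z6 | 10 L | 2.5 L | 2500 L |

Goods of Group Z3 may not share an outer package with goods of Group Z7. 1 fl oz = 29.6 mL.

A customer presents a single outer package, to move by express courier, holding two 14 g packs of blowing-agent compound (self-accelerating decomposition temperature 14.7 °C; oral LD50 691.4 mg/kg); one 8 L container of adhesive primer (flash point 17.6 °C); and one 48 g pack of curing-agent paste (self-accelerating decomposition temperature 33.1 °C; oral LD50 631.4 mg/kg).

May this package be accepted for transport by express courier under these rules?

Blowing-agent compound: self-accelerating decomposition temperature 14.7 °C < 50 °C → Group Z4 (Self-Reactive).
Adhesive primer: flash point 17.6 °C < 45 °C → Group Z6 (Flammable Liquid).
Curing-agent paste: self-accelerating decomposition temperature 33.1 °C < 50 °C → Group Z4 (Self-Reactive).
Group Z6 quantity: 8 L.
That is within the Group Z6 express courier limit of 10 L.
Group Z4 net quantity: (two 14 g packs = 28 g) + 48 g = 76 g.
76 g ≤ 100 g (express courier limit, Group Z4) — within limit.
The segregation rule (Group Z3 with Group Z7) does not apply to Group Z6 with Group Z4.
Every hazard group is within its express courier limit and no segregation rule is violated.

Yes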